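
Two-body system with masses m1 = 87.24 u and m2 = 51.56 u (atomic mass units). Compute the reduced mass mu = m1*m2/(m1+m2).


mu = m1 * m2 / (m1 + m2)
= 87.24 * 51.56 / (87.24 + 51.56)
= 4498.0944 / 138.8
= 32.407 u

32.407


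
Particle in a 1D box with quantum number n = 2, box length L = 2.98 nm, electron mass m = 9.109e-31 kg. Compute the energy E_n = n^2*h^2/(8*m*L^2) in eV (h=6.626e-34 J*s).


E = n^2 * h^2 / (8 * m * L^2)
= 2^2 * (6.626e-34)^2 / (8 * 9.109e-31 * (2.98e-9)^2)
= 4 * 4.3904e-67 / (8 * 9.109e-31 * 8.8804e-18)
= 2.7137e-20 J
= 0.1694 eV

0.1694


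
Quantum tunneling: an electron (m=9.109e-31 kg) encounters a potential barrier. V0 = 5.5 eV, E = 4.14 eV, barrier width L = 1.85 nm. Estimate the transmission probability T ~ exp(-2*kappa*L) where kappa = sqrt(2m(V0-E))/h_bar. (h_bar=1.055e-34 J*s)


V0 - E = 1.36 eV = 2.1787e-19 J
kappa = sqrt(2 * m * (V0-E)) / h_bar
= sqrt(2 * 9.109e-31 * 2.1787e-19) / 1.055e-34
= 5.9717e+09 /m
2*kappa*L = 2 * 5.9717e+09 * 1.85e-9
= 22.0953
T = exp(-22.0953) = 2.535852e-10

2.535852e-10


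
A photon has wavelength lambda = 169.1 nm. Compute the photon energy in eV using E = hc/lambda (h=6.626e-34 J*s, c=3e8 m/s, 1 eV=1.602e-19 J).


E = hc / lambda
= (6.626e-34)(3e8) / (169.1e-9)
= 1.9878e-25 / 1.6910e-07
= 1.1755e-18 J
Converting to eV: 1.1755e-18 / 1.602e-19
= 7.3378 eV

7.3378


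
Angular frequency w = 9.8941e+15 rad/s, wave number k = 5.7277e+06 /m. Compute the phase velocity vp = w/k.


vp = w / k
= 9.8941e+15 / 5.7277e+06
= 1.7274e+09 m/s

1.7274e+09


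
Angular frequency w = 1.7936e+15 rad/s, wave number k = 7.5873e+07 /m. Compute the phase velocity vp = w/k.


vp = w / k
= 1.7936e+15 / 7.5873e+07
= 2.3640e+07 m/s

2.3640e+07


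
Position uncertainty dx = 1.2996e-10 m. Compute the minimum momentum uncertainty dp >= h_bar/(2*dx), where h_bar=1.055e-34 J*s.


dp = h_bar / (2 * dx)
= 1.055e-34 / (2 * 1.2996e-10)
= 1.055e-34 / 2.5992e-10
= 4.0589e-25 kg*m/s

4.0589e-25


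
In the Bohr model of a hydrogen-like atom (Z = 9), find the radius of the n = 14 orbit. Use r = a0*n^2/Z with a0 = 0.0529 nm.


r = a0 * n^2 / Z
= 0.0529 * 14^2 / 9
= 0.0529 * 196 / 9
= 1.152 nm

1.152


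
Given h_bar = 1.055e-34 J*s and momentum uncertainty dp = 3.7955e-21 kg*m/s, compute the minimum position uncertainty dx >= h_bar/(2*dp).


dx = h_bar / (2 * dp)
= 1.055e-34 / (2 * 3.7955e-21)
= 1.055e-34 / 7.5910e-21
= 1.3898e-14 m

1.3898e-14


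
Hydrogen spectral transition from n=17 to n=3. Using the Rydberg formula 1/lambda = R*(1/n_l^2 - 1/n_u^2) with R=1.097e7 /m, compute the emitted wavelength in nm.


1/lambda = R * (1/n_l^2 - 1/n_u^2)
= 1.097e7 * (1/3^2 - 1/17^2)
= 1.097e7 * (0.111111 - 0.00346)
= 1.097e7 * 0.107651
= 1.1809e+06 /m
lambda = 1 / 1.1809e+06 = 846.7899 nm

846.7899


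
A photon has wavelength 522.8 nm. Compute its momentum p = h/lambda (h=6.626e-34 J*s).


p = h / lambda
= 6.626e-34 / (522.8e-9)
= 6.626e-34 / 5.2280e-07
= 1.2674e-27 kg*m/s

1.2674e-27


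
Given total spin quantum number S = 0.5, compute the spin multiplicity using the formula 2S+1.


Spin multiplicity = 2S + 1
= 2 * 0.5 + 1
= 1.0 + 1
= 2

2


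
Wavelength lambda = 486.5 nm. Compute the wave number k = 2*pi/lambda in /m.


k = 2 * pi / lambda
= 6.2832 / (486.5e-9)
= 6.2832 / 4.8650e-07
= 1.2915e+07 /m

1.2915e+07


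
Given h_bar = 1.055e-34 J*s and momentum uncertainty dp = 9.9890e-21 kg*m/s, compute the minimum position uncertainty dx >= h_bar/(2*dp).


dx = h_bar / (2 * dp)
= 1.055e-34 / (2 * 9.9890e-21)
= 1.055e-34 / 1.9978e-20
= 5.2808e-15 m

5.2808e-15


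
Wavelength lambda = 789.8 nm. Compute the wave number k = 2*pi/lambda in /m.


k = 2 * pi / lambda
= 6.2832 / (789.8e-9)
= 6.2832 / 7.8980e-07
= 7.9554e+06 /m

7.9554e+06


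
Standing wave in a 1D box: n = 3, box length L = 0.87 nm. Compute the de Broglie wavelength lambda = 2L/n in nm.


lambda = 2L / n
= 2 * 0.87 / 3
= 1.74 / 3
= 0.58 nm

0.58


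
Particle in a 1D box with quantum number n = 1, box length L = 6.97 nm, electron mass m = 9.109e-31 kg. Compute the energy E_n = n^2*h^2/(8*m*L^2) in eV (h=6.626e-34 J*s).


E = n^2 * h^2 / (8 * m * L^2)
= 1^2 * (6.626e-34)^2 / (8 * 9.109e-31 * (6.97e-9)^2)
= 1 * 4.3904e-67 / (8 * 9.109e-31 * 4.8581e-17)
= 1.2402e-21 J
= 0.0077 eV

0.0077


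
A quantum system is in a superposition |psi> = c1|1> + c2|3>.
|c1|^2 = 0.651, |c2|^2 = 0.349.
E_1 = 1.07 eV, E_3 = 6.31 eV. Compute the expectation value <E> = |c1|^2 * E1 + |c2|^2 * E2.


<E> = |c1|^2 * E1 + |c2|^2 * E2
= 0.651 * 1.07 + 0.349 * 6.31
= 0.6966 + 2.2022
= 2.8988 eV

2.8988


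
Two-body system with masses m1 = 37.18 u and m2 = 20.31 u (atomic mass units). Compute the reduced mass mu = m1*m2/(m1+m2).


mu = m1 * m2 / (m1 + m2)
= 37.18 * 20.31 / (37.18 + 20.31)
= 755.1258 / 57.49
= 13.1349 u

13.1349


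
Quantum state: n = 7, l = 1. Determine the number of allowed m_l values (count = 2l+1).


m_l ranges from -l to +l in integer steps
So m_l goes from -1 to +1
Count = 2l + 1 = 2*1 + 1
= 3

3


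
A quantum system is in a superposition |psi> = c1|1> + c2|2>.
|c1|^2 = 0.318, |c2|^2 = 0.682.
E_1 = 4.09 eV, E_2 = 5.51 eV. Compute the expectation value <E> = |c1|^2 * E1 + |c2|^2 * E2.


<E> = |c1|^2 * E1 + |c2|^2 * E2
= 0.318 * 4.09 + 0.682 * 5.51
= 1.3006 + 3.7578
= 5.0584 eV

5.0584


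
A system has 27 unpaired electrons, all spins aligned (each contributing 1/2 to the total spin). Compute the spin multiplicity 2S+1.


Total spin S = N * (1/2) = 27 * 0.5 = 13.5
Spin multiplicity = 2S + 1
= 2 * 13.5 + 1
= 28

28


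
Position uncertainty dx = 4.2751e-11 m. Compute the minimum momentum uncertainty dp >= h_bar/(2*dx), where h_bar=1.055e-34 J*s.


dp = h_bar / (2 * dx)
= 1.055e-34 / (2 * 4.2751e-11)
= 1.055e-34 / 8.5502e-11
= 1.2339e-24 kg*m/s

1.2339e-24


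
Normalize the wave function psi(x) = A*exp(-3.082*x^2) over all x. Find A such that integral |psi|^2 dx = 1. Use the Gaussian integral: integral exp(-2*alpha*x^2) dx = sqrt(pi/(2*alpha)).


integral |psi|^2 dx = A^2 * sqrt(pi/(2*alpha)) = 1
A^2 = sqrt(2*alpha/pi)
= sqrt(2 * 3.082 / pi)
= 1.400736
A = sqrt(1.400736)
= 1.1835

1.1835


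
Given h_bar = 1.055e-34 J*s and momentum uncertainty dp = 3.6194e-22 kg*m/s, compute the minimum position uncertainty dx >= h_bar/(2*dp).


dx = h_bar / (2 * dp)
= 1.055e-34 / (2 * 3.6194e-22)
= 1.055e-34 / 7.2388e-22
= 1.4574e-13 m

1.4574e-13


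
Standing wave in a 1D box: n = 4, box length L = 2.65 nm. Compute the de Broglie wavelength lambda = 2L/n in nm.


lambda = 2L / n
= 2 * 2.65 / 4
= 5.3 / 4
= 1.325 nm

1.325


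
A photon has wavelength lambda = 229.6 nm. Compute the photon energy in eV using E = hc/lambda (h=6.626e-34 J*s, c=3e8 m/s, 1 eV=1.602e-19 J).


E = hc / lambda
= (6.626e-34)(3e8) / (229.6e-9)
= 1.9878e-25 / 2.2960e-07
= 8.6577e-19 J
Converting to eV: 8.6577e-19 / 1.602e-19
= 5.4043 eV

5.4043


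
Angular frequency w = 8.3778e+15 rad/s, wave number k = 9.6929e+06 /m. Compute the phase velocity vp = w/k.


vp = w / k
= 8.3778e+15 / 9.6929e+06
= 8.6432e+08 m/s

8.6432e+08


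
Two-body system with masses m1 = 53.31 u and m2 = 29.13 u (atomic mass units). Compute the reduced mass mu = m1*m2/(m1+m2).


mu = m1 * m2 / (m1 + m2)
= 53.31 * 29.13 / (53.31 + 29.13)
= 1552.9203 / 82.44
= 18.837 u

18.837


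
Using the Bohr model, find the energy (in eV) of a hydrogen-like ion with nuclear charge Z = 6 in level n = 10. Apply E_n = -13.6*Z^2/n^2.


E_n = -13.6 * Z^2 / n^2
= -13.6 * 6^2 / 10^2
= -13.6 * 36 / 100
= -4.896 eV

-4.896


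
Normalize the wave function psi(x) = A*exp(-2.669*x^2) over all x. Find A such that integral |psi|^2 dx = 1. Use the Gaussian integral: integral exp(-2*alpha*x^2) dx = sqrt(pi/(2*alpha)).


integral |psi|^2 dx = A^2 * sqrt(pi/(2*alpha)) = 1
A^2 = sqrt(2*alpha/pi)
= sqrt(2 * 2.669 / pi)
= 1.30351
A = sqrt(1.30351)
= 1.1417

1.1417


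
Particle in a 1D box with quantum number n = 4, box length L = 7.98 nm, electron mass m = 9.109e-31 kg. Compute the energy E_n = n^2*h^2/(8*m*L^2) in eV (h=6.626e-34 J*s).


E = n^2 * h^2 / (8 * m * L^2)
= 4^2 * (6.626e-34)^2 / (8 * 9.109e-31 * (7.98e-9)^2)
= 16 * 4.3904e-67 / (8 * 9.109e-31 * 6.3680e-17)
= 1.5138e-20 J
= 0.0945 eV

0.0945


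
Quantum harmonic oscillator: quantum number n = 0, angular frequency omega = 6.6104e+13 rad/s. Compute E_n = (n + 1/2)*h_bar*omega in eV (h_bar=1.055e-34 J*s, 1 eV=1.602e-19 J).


E = (n + 1/2) * h_bar * omega
= (0 + 0.5) * 1.055e-34 * 6.6104e+13
= 0.5 * 6.9740e-21
= 3.4870e-21 J
= 0.0218 eV

0.0218


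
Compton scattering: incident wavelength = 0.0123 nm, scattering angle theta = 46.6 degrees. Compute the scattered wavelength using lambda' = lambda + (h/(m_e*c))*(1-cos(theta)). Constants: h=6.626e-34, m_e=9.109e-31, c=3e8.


Compton wavelength: h/(m_e*c) = 2.4247e-12 m
d_lambda = 2.4247e-12 * (1 - cos(46.6 deg))
= 2.4247e-12 * 0.312912
= 7.5872e-13 m = 0.000759 nm
lambda' = 0.0123 + 0.000759
= 0.013059 nm

0.013059


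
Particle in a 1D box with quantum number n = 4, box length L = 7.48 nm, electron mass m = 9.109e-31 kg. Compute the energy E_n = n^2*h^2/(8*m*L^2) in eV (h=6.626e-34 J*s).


E = n^2 * h^2 / (8 * m * L^2)
= 4^2 * (6.626e-34)^2 / (8 * 9.109e-31 * (7.48e-9)^2)
= 16 * 4.3904e-67 / (8 * 9.109e-31 * 5.5950e-17)
= 1.7229e-20 J
= 0.1075 eV

0.1075


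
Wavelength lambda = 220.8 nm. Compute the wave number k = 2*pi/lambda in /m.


k = 2 * pi / lambda
= 6.2832 / (220.8e-9)
= 6.2832 / 2.2080e-07
= 2.8456e+07 /m

2.8456e+07


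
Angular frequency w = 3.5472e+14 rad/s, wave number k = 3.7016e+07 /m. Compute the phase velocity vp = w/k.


vp = w / k
= 3.5472e+14 / 3.7016e+07
= 9.5829e+06 m/s

9.5829e+06


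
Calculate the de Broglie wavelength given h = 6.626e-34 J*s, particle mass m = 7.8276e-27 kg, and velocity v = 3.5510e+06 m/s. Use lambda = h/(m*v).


lambda = h / (m * v)
= 6.626e-34 / (7.8276e-27 * 3.5510e+06)
= 6.626e-34 / 2.7796e-20
= 2.3838e-14 m

2.3838e-14


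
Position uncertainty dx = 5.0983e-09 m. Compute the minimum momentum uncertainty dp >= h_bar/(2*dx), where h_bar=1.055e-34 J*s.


dp = h_bar / (2 * dx)
= 1.055e-34 / (2 * 5.0983e-09)
= 1.055e-34 / 1.0197e-08
= 1.0347e-26 kg*m/s

1.0347e-26


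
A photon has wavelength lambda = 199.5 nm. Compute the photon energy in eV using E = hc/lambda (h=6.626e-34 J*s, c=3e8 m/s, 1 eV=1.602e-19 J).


E = hc / lambda
= (6.626e-34)(3e8) / (199.5e-9)
= 1.9878e-25 / 1.9950e-07
= 9.9639e-19 J
Converting to eV: 9.9639e-19 / 1.602e-19
= 6.2197 eV

6.2197


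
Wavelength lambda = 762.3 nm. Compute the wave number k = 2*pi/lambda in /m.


k = 2 * pi / lambda
= 6.2832 / (762.3e-9)
= 6.2832 / 7.6230e-07
= 8.2424e+06 /m

8.2424e+06


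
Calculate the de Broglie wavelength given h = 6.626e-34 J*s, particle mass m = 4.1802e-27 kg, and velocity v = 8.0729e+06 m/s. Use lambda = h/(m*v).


lambda = h / (m * v)
= 6.626e-34 / (4.1802e-27 * 8.0729e+06)
= 6.626e-34 / 3.3746e-20
= 1.9635e-14 m

1.9635e-14


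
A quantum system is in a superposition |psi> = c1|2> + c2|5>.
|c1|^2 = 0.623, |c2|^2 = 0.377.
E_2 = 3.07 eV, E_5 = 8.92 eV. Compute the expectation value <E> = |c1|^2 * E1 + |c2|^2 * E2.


<E> = |c1|^2 * E1 + |c2|^2 * E2
= 0.623 * 3.07 + 0.377 * 8.92
= 1.9126 + 3.3628
= 5.2754 eV

5.2754


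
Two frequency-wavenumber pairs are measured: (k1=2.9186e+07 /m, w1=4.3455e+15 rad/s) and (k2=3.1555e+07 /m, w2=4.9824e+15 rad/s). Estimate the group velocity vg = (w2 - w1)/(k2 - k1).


vg = (w2 - w1) / (k2 - k1)
= (4.9824e+15 - 4.3455e+15) / (3.1555e+07 - 2.9186e+07)
= 6.3690e+14 / 2.3690e+06
= 2.6885e+08 m/s

2.6885e+08


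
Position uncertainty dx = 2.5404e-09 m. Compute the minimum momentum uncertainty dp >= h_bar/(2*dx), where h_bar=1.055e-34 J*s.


dp = h_bar / (2 * dx)
= 1.055e-34 / (2 * 2.5404e-09)
= 1.055e-34 / 5.0808e-09
= 2.0764e-26 kg*m/s

2.0764e-26


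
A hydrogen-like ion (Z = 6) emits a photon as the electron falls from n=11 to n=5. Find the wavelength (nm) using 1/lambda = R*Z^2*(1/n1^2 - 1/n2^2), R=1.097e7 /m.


1/lambda = R * Z^2 * (1/n1^2 - 1/n2^2)
= 1.097e7 * 6^2 * (1/5^2 - 1/11^2)
= 1.097e7 * 36 * (0.04 - 0.008264)
= 1.2533e+07 /m
lambda = 1 / 1.2533e+07
= 79.7894 nm

79.7894


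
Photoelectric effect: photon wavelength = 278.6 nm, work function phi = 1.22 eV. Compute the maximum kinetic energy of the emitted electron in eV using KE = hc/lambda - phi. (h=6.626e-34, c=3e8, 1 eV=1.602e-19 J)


E_photon = hc / lambda
= (6.626e-34)(3e8) / (278.6e-9)
= 7.1350e-19 J
= 4.4538 eV
KE = E_photon - phi
= 4.4538 - 1.22
= 3.2338 eV

3.2338


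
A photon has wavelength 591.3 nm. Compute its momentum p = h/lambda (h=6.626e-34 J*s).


p = h / lambda
= 6.626e-34 / (591.3e-9)
= 6.626e-34 / 5.9130e-07
= 1.1206e-27 kg*m/s

1.1206e-27


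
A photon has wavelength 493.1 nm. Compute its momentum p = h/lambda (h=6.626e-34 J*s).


p = h / lambda
= 6.626e-34 / (493.1e-9)
= 6.626e-34 / 4.9310e-07
= 1.3437e-27 kg*m/s

1.3437e-27


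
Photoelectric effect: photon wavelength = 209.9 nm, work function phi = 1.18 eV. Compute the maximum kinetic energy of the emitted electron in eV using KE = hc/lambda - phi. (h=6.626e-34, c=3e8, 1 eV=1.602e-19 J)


E_photon = hc / lambda
= (6.626e-34)(3e8) / (209.9e-9)
= 9.4702e-19 J
= 5.9115 eV
KE = E_photon - phi
= 5.9115 - 1.18
= 4.7315 eV

4.7315


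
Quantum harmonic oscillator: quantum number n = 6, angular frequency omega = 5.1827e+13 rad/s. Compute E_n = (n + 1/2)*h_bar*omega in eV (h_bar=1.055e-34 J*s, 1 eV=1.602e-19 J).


E = (n + 1/2) * h_bar * omega
= (6 + 0.5) * 1.055e-34 * 5.1827e+13
= 6.5 * 5.4677e-21
= 3.5540e-20 J
= 0.2218 eV

0.2218


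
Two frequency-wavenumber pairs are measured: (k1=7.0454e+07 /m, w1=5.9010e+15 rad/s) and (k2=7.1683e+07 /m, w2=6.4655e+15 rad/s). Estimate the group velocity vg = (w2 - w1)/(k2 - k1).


vg = (w2 - w1) / (k2 - k1)
= (6.4655e+15 - 5.9010e+15) / (7.1683e+07 - 7.0454e+07)
= 5.6450e+14 / 1.2290e+06
= 4.5932e+08 m/s

4.5932e+08


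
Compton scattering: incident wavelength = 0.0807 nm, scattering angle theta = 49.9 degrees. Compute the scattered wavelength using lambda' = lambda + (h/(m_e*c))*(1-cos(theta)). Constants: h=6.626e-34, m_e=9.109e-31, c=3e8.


Compton wavelength: h/(m_e*c) = 2.4247e-12 m
d_lambda = 2.4247e-12 * (1 - cos(49.9 deg))
= 2.4247e-12 * 0.355876
= 8.6290e-13 m = 0.000863 nm
lambda' = 0.0807 + 0.000863
= 0.081563 nm

0.081563


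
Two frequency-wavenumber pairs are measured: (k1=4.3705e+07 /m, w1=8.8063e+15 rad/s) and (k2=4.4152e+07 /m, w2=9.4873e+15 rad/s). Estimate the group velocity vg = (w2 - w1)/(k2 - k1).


vg = (w2 - w1) / (k2 - k1)
= (9.4873e+15 - 8.8063e+15) / (4.4152e+07 - 4.3705e+07)
= 6.8100e+14 / 4.4700e+05
= 1.5235e+09 m/s

1.5235e+09


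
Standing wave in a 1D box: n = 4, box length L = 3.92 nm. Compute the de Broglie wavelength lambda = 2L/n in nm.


lambda = 2L / n
= 2 * 3.92 / 4
= 7.84 / 4
= 1.96 nm

1.96


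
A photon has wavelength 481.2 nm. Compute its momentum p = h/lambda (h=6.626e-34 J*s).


p = h / lambda
= 6.626e-34 / (481.2e-9)
= 6.626e-34 / 4.8120e-07
= 1.3770e-27 kg*m/s

1.3770e-27


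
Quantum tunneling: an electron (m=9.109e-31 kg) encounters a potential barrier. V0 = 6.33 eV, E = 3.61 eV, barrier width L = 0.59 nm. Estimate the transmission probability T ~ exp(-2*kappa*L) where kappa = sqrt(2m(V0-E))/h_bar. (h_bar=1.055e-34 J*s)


V0 - E = 2.72 eV = 4.3574e-19 J
kappa = sqrt(2 * m * (V0-E)) / h_bar
= sqrt(2 * 9.109e-31 * 4.3574e-19) / 1.055e-34
= 8.4453e+09 /m
2*kappa*L = 2 * 8.4453e+09 * 0.59e-9
= 9.9654
T = exp(-9.9654) = 4.699732e-05

4.699732e-05


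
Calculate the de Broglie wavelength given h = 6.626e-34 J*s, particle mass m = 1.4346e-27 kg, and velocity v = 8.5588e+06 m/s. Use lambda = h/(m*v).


lambda = h / (m * v)
= 6.626e-34 / (1.4346e-27 * 8.5588e+06)
= 6.626e-34 / 1.2278e-20
= 5.3964e-14 m

5.3964e-14


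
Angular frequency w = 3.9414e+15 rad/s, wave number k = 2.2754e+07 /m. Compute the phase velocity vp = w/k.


vp = w / k
= 3.9414e+15 / 2.2754e+07
= 1.7322e+08 m/s

1.7322e+08


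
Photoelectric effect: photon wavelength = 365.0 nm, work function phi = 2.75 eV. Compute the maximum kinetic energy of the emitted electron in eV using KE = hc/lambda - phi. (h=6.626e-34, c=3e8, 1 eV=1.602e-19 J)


E_photon = hc / lambda
= (6.626e-34)(3e8) / (365.0e-9)
= 5.4460e-19 J
= 3.3995 eV
KE = E_photon - phi
= 3.3995 - 2.75
= 0.6495 eV

0.6495


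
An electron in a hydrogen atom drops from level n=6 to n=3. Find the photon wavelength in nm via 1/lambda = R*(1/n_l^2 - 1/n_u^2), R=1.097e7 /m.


1/lambda = R * (1/n_l^2 - 1/n_u^2)
= 1.097e7 * (1/3^2 - 1/6^2)
= 1.097e7 * (0.111111 - 0.027778)
= 1.097e7 * 0.083333
= 9.1417e+05 /m
lambda = 1 / 9.1417e+05 = 1093.8924 nm

1093.8924


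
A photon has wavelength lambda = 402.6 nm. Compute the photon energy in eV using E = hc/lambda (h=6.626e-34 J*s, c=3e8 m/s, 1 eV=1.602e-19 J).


E = hc / lambda
= (6.626e-34)(3e8) / (402.6e-9)
= 1.9878e-25 / 4.0260e-07
= 4.9374e-19 J
Converting to eV: 4.9374e-19 / 1.602e-19
= 3.082 eV

3.082


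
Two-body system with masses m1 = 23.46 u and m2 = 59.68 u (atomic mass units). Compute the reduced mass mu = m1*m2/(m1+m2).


mu = m1 * m2 / (m1 + m2)
= 23.46 * 59.68 / (23.46 + 59.68)
= 1400.0928 / 83.14
= 16.8402 u

16.8402


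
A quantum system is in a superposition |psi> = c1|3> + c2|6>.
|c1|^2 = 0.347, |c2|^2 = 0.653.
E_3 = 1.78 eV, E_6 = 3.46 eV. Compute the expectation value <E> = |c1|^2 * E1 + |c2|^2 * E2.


<E> = |c1|^2 * E1 + |c2|^2 * E2
= 0.347 * 1.78 + 0.653 * 3.46
= 0.6177 + 2.2594
= 2.877 eV

2.877


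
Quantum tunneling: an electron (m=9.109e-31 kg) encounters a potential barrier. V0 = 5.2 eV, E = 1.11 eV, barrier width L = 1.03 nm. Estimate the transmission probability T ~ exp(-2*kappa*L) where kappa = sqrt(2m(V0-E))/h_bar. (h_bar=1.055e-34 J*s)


V0 - E = 4.09 eV = 6.5522e-19 J
kappa = sqrt(2 * m * (V0-E)) / h_bar
= sqrt(2 * 9.109e-31 * 6.5522e-19) / 1.055e-34
= 1.0356e+10 /m
2*kappa*L = 2 * 1.0356e+10 * 1.03e-9
= 21.3333
T = exp(-21.3333) = 5.433329e-10

5.433329e-10


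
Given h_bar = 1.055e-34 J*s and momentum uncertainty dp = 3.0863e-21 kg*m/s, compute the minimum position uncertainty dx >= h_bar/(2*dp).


dx = h_bar / (2 * dp)
= 1.055e-34 / (2 * 3.0863e-21)
= 1.055e-34 / 6.1726e-21
= 1.7092e-14 m

1.7092e-14


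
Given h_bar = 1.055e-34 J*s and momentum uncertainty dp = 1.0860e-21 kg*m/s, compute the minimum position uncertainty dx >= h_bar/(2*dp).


dx = h_bar / (2 * dp)
= 1.055e-34 / (2 * 1.0860e-21)
= 1.055e-34 / 2.1720e-21
= 4.8573e-14 m

4.8573e-14


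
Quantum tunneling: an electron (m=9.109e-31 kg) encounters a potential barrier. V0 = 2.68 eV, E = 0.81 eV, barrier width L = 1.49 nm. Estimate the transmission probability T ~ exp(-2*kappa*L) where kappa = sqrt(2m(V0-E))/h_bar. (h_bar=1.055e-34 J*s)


V0 - E = 1.87 eV = 2.9957e-19 J
kappa = sqrt(2 * m * (V0-E)) / h_bar
= sqrt(2 * 9.109e-31 * 2.9957e-19) / 1.055e-34
= 7.0024e+09 /m
2*kappa*L = 2 * 7.0024e+09 * 1.49e-9
= 20.8673
T = exp(-20.8673) = 8.658601e-10

8.658601e-10


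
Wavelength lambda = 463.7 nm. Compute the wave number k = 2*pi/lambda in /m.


k = 2 * pi / lambda
= 6.2832 / (463.7e-9)
= 6.2832 / 4.6370e-07
= 1.3550e+07 /m

1.3550e+07


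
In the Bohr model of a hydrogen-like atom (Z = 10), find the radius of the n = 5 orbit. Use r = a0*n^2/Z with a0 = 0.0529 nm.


r = a0 * n^2 / Z
= 0.0529 * 5^2 / 10
= 0.0529 * 25 / 10
= 0.1323 nm

0.1323


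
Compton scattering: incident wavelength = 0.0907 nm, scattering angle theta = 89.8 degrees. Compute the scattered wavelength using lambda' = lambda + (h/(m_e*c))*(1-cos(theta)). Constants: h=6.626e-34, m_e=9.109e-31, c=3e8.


Compton wavelength: h/(m_e*c) = 2.4247e-12 m
d_lambda = 2.4247e-12 * (1 - cos(89.8 deg))
= 2.4247e-12 * 0.996509
= 2.4162e-12 m = 0.002416 nm
lambda' = 0.0907 + 0.002416
= 0.093116 nm

0.093116


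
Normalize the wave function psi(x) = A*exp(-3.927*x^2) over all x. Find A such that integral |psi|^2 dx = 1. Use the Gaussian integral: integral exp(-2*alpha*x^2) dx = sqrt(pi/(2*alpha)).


integral |psi|^2 dx = A^2 * sqrt(pi/(2*alpha)) = 1
A^2 = sqrt(2*alpha/pi)
= sqrt(2 * 3.927 / pi)
= 1.581141
A = sqrt(1.581141)
= 1.2574

1.2574


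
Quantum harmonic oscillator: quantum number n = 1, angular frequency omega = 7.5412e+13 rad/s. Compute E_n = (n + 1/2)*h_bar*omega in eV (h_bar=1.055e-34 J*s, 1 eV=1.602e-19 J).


E = (n + 1/2) * h_bar * omega
= (1 + 0.5) * 1.055e-34 * 7.5412e+13
= 1.5 * 7.9560e-21
= 1.1934e-20 J
= 0.0745 eV

0.0745


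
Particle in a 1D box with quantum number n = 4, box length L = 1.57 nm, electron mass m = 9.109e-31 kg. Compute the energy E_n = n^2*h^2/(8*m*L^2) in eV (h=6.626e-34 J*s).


E = n^2 * h^2 / (8 * m * L^2)
= 4^2 * (6.626e-34)^2 / (8 * 9.109e-31 * (1.57e-9)^2)
= 16 * 4.3904e-67 / (8 * 9.109e-31 * 2.4649e-18)
= 3.9108e-19 J
= 2.4412 eV

2.4412


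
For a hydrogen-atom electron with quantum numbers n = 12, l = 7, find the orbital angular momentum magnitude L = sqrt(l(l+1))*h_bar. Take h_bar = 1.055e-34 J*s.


L = sqrt(l*(l+1)) * h_bar
= sqrt(7 * 8) * 1.055e-34
= sqrt(56) * 1.055e-34
= 7.4833 * 1.055e-34
= 7.8949e-34 J*s

7.8949e-34


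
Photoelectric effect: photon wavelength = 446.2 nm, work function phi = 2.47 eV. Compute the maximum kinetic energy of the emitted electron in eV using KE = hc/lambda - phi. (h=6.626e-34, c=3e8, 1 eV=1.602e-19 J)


E_photon = hc / lambda
= (6.626e-34)(3e8) / (446.2e-9)
= 4.4550e-19 J
= 2.7809 eV
KE = E_photon - phi
= 2.7809 - 2.47
= 0.3109 eV

0.3109


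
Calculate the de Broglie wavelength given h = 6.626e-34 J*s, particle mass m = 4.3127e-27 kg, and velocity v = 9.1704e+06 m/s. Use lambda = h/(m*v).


lambda = h / (m * v)
= 6.626e-34 / (4.3127e-27 * 9.1704e+06)
= 6.626e-34 / 3.9549e-20
= 1.6754e-14 m

1.6754e-14


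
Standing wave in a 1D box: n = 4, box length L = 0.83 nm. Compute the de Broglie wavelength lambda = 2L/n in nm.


lambda = 2L / n
= 2 * 0.83 / 4
= 1.66 / 4
= 0.415 nm

0.415


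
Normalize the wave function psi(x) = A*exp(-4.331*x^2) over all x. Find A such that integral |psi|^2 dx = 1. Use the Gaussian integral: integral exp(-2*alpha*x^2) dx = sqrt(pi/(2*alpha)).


integral |psi|^2 dx = A^2 * sqrt(pi/(2*alpha)) = 1
A^2 = sqrt(2*alpha/pi)
= sqrt(2 * 4.331 / pi)
= 1.660482
A = sqrt(1.660482)
= 1.2886

1.2886


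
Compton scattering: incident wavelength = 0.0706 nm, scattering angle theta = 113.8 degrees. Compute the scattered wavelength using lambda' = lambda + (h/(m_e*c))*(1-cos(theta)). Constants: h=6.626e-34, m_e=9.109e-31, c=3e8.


Compton wavelength: h/(m_e*c) = 2.4247e-12 m
d_lambda = 2.4247e-12 * (1 - cos(113.8 deg))
= 2.4247e-12 * 1.403545
= 3.4032e-12 m = 0.003403 nm
lambda' = 0.0706 + 0.003403
= 0.074003 nm

0.074003


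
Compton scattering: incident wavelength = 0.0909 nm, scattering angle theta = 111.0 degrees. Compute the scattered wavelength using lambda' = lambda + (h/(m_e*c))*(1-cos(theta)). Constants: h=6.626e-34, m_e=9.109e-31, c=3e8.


Compton wavelength: h/(m_e*c) = 2.4247e-12 m
d_lambda = 2.4247e-12 * (1 - cos(111.0 deg))
= 2.4247e-12 * 1.358368
= 3.2936e-12 m = 0.003294 nm
lambda' = 0.0909 + 0.003294
= 0.094194 nm

0.094194


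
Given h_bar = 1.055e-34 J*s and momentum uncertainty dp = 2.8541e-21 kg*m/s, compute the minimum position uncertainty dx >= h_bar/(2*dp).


dx = h_bar / (2 * dp)
= 1.055e-34 / (2 * 2.8541e-21)
= 1.055e-34 / 5.7082e-21
= 1.8482e-14 m

1.8482e-14


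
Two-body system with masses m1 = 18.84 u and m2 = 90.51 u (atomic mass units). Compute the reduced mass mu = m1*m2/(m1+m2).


mu = m1 * m2 / (m1 + m2)
= 18.84 * 90.51 / (18.84 + 90.51)
= 1705.2084 / 109.35
= 15.594 u

15.594


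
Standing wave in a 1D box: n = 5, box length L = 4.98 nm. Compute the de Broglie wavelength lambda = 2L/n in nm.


lambda = 2L / n
= 2 * 4.98 / 5
= 9.96 / 5
= 1.992 nm

1.992


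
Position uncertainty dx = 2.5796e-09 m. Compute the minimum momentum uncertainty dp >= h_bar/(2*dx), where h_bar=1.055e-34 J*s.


dp = h_bar / (2 * dx)
= 1.055e-34 / (2 * 2.5796e-09)
= 1.055e-34 / 5.1592e-09
= 2.0449e-26 kg*m/s

2.0449e-26


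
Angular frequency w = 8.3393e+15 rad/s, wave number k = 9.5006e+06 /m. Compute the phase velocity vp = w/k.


vp = w / k
= 8.3393e+15 / 9.5006e+06
= 8.7777e+08 m/s

8.7777e+08


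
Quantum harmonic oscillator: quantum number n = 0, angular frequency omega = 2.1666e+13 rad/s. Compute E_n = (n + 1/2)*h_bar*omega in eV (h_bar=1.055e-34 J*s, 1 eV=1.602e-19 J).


E = (n + 1/2) * h_bar * omega
= (0 + 0.5) * 1.055e-34 * 2.1666e+13
= 0.5 * 2.2858e-21
= 1.1429e-21 J
= 0.0071 eV

0.0071


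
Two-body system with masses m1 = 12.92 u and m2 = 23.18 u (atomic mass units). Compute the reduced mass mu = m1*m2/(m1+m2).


mu = m1 * m2 / (m1 + m2)
= 12.92 * 23.18 / (12.92 + 23.18)
= 299.4856 / 36.1
= 8.296 u

8.296


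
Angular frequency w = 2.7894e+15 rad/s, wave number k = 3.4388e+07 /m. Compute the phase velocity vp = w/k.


vp = w / k
= 2.7894e+15 / 3.4388e+07
= 8.1116e+07 m/s

8.1116e+07


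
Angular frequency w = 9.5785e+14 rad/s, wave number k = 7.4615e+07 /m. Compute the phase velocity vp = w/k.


vp = w / k
= 9.5785e+14 / 7.4615e+07
= 1.2837e+07 m/s

1.2837e+07


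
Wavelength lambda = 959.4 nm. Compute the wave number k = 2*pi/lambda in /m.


k = 2 * pi / lambda
= 6.2832 / (959.4e-9)
= 6.2832 / 9.5940e-07
= 6.5491e+06 /m

6.5491e+06


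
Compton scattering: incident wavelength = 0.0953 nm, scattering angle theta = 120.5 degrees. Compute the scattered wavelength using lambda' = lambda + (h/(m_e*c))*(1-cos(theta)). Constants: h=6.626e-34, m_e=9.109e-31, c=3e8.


Compton wavelength: h/(m_e*c) = 2.4247e-12 m
d_lambda = 2.4247e-12 * (1 - cos(120.5 deg))
= 2.4247e-12 * 1.507538
= 3.6553e-12 m = 0.003655 nm
lambda' = 0.0953 + 0.003655
= 0.098955 nm

0.098955


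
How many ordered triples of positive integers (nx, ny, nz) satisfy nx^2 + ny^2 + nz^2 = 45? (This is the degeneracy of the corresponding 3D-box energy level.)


Enumerate all (nx, ny, nz) with nx^2 + ny^2 + nz^2 = 45:
(2,4,5)
(2,5,4)
(4,2,5)
(4,5,2)
(5,2,4)
(5,4,2)
Total degeneracy = 6

6


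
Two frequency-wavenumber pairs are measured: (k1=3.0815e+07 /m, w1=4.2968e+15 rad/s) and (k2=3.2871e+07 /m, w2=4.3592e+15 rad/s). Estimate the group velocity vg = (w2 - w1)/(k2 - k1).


vg = (w2 - w1) / (k2 - k1)
= (4.3592e+15 - 4.2968e+15) / (3.2871e+07 - 3.0815e+07)
= 6.2400e+13 / 2.0560e+06
= 3.0350e+07 m/s

3.0350e+07


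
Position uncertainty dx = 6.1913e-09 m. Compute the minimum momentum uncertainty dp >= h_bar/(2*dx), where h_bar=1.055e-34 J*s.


dp = h_bar / (2 * dx)
= 1.055e-34 / (2 * 6.1913e-09)
= 1.055e-34 / 1.2383e-08
= 8.5200e-27 kg*m/s

8.5200e-27


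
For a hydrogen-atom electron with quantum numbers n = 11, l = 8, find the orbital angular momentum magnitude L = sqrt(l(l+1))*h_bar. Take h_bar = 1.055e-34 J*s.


L = sqrt(l*(l+1)) * h_bar
= sqrt(8 * 9) * 1.055e-34
= sqrt(72) * 1.055e-34
= 8.4853 * 1.055e-34
= 8.9520e-34 J*s

8.9520e-34


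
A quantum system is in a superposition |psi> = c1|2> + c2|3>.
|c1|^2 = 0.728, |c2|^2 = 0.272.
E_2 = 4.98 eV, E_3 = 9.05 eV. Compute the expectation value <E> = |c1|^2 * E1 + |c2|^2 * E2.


<E> = |c1|^2 * E1 + |c2|^2 * E2
= 0.728 * 4.98 + 0.272 * 9.05
= 3.6254 + 2.4616
= 6.087 eV

6.087


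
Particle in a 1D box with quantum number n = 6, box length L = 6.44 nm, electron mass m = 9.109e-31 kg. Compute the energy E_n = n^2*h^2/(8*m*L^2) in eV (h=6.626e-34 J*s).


E = n^2 * h^2 / (8 * m * L^2)
= 6^2 * (6.626e-34)^2 / (8 * 9.109e-31 * (6.44e-9)^2)
= 36 * 4.3904e-67 / (8 * 9.109e-31 * 4.1474e-17)
= 5.2297e-20 J
= 0.3264 eV

0.3264


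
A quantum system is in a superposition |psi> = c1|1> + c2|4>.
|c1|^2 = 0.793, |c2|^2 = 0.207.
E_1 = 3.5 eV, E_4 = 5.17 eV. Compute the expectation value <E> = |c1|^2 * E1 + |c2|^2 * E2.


<E> = |c1|^2 * E1 + |c2|^2 * E2
= 0.793 * 3.5 + 0.207 * 5.17
= 2.7755 + 1.0702
= 3.8457 eV

3.8457


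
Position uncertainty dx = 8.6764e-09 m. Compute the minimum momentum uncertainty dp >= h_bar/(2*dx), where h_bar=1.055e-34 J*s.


dp = h_bar / (2 * dx)
= 1.055e-34 / (2 * 8.6764e-09)
= 1.055e-34 / 1.7353e-08
= 6.0797e-27 kg*m/s

6.0797e-27


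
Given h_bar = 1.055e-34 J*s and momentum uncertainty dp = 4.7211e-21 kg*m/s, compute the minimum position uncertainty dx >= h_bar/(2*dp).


dx = h_bar / (2 * dp)
= 1.055e-34 / (2 * 4.7211e-21)
= 1.055e-34 / 9.4422e-21
= 1.1173e-14 m

1.1173e-14


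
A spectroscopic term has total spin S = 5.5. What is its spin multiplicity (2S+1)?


Spin multiplicity = 2S + 1
= 2 * 5.5 + 1
= 11.0 + 1
= 12

12


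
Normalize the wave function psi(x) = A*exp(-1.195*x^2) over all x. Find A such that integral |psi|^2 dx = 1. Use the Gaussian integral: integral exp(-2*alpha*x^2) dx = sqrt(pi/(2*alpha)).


integral |psi|^2 dx = A^2 * sqrt(pi/(2*alpha)) = 1
A^2 = sqrt(2*alpha/pi)
= sqrt(2 * 1.195 / pi)
= 0.872216
A = sqrt(0.872216)
= 0.9339

0.9339


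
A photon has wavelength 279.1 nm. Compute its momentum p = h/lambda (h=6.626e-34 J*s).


p = h / lambda
= 6.626e-34 / (279.1e-9)
= 6.626e-34 / 2.7910e-07
= 2.3741e-27 kg*m/s

2.3741e-27


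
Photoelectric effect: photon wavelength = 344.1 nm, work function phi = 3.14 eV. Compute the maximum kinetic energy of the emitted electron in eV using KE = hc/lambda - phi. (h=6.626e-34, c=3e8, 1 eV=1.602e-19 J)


E_photon = hc / lambda
= (6.626e-34)(3e8) / (344.1e-9)
= 5.7768e-19 J
= 3.606 eV
KE = E_photon - phi
= 3.606 - 3.14
= 0.466 eV

0.466


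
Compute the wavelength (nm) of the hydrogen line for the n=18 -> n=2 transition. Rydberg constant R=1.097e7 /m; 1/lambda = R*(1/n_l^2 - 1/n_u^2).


1/lambda = R * (1/n_l^2 - 1/n_u^2)
= 1.097e7 * (1/2^2 - 1/18^2)
= 1.097e7 * (0.25 - 0.003086)
= 1.097e7 * 0.246914
= 2.7086e+06 /m
lambda = 1 / 2.7086e+06 = 369.1887 nm

369.1887


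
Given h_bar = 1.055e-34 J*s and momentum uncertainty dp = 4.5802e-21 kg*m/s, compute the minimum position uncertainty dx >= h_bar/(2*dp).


dx = h_bar / (2 * dp)
= 1.055e-34 / (2 * 4.5802e-21)
= 1.055e-34 / 9.1604e-21
= 1.1517e-14 m

1.1517e-14


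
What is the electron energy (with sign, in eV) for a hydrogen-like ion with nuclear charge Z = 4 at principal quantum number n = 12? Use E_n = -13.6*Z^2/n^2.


E_n = -13.6 * Z^2 / n^2
= -13.6 * 4^2 / 12^2
= -13.6 * 16 / 144
= -1.5111 eV

-1.5111


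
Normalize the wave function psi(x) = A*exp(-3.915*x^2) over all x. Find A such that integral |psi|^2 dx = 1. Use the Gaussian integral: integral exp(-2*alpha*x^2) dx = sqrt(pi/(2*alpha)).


integral |psi|^2 dx = A^2 * sqrt(pi/(2*alpha)) = 1
A^2 = sqrt(2*alpha/pi)
= sqrt(2 * 3.915 / pi)
= 1.578723
A = sqrt(1.578723)
= 1.2565

1.2565


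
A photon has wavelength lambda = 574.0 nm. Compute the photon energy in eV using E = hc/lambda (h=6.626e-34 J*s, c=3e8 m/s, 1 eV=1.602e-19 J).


E = hc / lambda
= (6.626e-34)(3e8) / (574.0e-9)
= 1.9878e-25 / 5.7400e-07
= 3.4631e-19 J
Converting to eV: 3.4631e-19 / 1.602e-19
= 2.1617 eV

2.1617


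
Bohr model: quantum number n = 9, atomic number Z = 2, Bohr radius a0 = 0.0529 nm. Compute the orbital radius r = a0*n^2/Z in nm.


r = a0 * n^2 / Z
= 0.0529 * 9^2 / 2
= 0.0529 * 81 / 2
= 2.1425 nm

2.1425


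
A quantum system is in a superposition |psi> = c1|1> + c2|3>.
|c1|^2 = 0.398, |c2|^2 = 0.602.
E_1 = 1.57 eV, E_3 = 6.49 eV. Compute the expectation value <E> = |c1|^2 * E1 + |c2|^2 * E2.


<E> = |c1|^2 * E1 + |c2|^2 * E2
= 0.398 * 1.57 + 0.602 * 6.49
= 0.6249 + 3.907
= 4.5318 eV

4.5318


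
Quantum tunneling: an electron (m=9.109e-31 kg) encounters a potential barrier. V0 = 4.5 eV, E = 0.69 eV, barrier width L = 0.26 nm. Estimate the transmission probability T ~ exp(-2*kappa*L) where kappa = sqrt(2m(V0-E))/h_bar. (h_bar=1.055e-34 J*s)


V0 - E = 3.81 eV = 6.1036e-19 J
kappa = sqrt(2 * m * (V0-E)) / h_bar
= sqrt(2 * 9.109e-31 * 6.1036e-19) / 1.055e-34
= 9.9952e+09 /m
2*kappa*L = 2 * 9.9952e+09 * 0.26e-9
= 5.1975
T = exp(-5.1975) = 5.530341e-03

5.530341e-03


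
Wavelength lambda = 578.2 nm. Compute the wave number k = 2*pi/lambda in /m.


k = 2 * pi / lambda
= 6.2832 / (578.2e-9)
= 6.2832 / 5.7820e-07
= 1.0867e+07 /m

1.0867e+07


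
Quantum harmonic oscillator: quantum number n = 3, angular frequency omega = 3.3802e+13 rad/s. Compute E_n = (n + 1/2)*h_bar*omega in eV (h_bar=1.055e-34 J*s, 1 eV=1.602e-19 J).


E = (n + 1/2) * h_bar * omega
= (3 + 0.5) * 1.055e-34 * 3.3802e+13
= 3.5 * 3.5661e-21
= 1.2481e-20 J
= 0.0779 eV

0.0779


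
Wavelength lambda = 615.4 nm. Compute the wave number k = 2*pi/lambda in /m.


k = 2 * pi / lambda
= 6.2832 / (615.4e-9)
= 6.2832 / 6.1540e-07
= 1.0210e+07 /m

1.0210e+07


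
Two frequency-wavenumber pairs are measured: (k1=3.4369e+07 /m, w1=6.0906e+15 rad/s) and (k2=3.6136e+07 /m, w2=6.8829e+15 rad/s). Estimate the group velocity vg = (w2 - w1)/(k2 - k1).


vg = (w2 - w1) / (k2 - k1)
= (6.8829e+15 - 6.0906e+15) / (3.6136e+07 - 3.4369e+07)
= 7.9230e+14 / 1.7670e+06
= 4.4839e+08 m/s

4.4839e+08


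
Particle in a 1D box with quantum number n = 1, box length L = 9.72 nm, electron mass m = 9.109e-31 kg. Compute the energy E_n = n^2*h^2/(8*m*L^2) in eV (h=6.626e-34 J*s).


E = n^2 * h^2 / (8 * m * L^2)
= 1^2 * (6.626e-34)^2 / (8 * 9.109e-31 * (9.72e-9)^2)
= 1 * 4.3904e-67 / (8 * 9.109e-31 * 9.4478e-17)
= 6.3769e-22 J
= 0.004 eV

0.004


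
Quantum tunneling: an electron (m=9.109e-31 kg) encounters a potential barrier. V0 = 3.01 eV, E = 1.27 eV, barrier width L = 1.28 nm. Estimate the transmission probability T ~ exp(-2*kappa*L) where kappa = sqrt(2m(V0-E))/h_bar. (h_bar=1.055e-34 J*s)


V0 - E = 1.74 eV = 2.7875e-19 J
kappa = sqrt(2 * m * (V0-E)) / h_bar
= sqrt(2 * 9.109e-31 * 2.7875e-19) / 1.055e-34
= 6.7547e+09 /m
2*kappa*L = 2 * 6.7547e+09 * 1.28e-9
= 17.2919
T = exp(-17.2919) = 3.091759e-08

3.091759e-08


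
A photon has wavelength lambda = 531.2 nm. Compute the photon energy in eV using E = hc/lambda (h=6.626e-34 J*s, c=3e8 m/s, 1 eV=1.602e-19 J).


E = hc / lambda
= (6.626e-34)(3e8) / (531.2e-9)
= 1.9878e-25 / 5.3120e-07
= 3.7421e-19 J
Converting to eV: 3.7421e-19 / 1.602e-19
= 2.3359 eV

2.3359


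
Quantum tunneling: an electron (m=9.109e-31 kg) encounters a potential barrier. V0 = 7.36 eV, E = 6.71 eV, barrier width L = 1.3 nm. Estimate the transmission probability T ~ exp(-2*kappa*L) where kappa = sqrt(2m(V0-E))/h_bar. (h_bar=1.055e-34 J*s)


V0 - E = 0.65 eV = 1.0413e-19 J
kappa = sqrt(2 * m * (V0-E)) / h_bar
= sqrt(2 * 9.109e-31 * 1.0413e-19) / 1.055e-34
= 4.1284e+09 /m
2*kappa*L = 2 * 4.1284e+09 * 1.3e-9
= 10.7339
T = exp(-10.7339) = 2.179260e-05

2.179260e-05


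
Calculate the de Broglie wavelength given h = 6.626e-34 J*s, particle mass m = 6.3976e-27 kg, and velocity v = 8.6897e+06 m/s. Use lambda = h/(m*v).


lambda = h / (m * v)
= 6.626e-34 / (6.3976e-27 * 8.6897e+06)
= 6.626e-34 / 5.5593e-20
= 1.1919e-14 m

1.1919e-14


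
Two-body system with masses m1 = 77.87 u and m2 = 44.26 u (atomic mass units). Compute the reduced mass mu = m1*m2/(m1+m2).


mu = m1 * m2 / (m1 + m2)
= 77.87 * 44.26 / (77.87 + 44.26)
= 3446.5262 / 122.13
= 28.2201 u

28.2201


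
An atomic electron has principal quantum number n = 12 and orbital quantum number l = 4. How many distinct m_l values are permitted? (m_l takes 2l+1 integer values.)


m_l ranges from -l to +l in integer steps
So m_l goes from -4 to +4
Count = 2l + 1 = 2*4 + 1
= 9

9


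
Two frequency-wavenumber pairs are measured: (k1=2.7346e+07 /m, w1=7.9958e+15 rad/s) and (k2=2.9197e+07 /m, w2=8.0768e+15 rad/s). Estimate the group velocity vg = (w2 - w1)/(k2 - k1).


vg = (w2 - w1) / (k2 - k1)
= (8.0768e+15 - 7.9958e+15) / (2.9197e+07 - 2.7346e+07)
= 8.1000e+13 / 1.8510e+06
= 4.3760e+07 m/s

4.3760e+07


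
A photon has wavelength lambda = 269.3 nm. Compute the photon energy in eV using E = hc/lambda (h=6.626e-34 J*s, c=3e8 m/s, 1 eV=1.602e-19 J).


E = hc / lambda
= (6.626e-34)(3e8) / (269.3e-9)
= 1.9878e-25 / 2.6930e-07
= 7.3814e-19 J
Converting to eV: 7.3814e-19 / 1.602e-19
= 4.6076 eV

4.6076


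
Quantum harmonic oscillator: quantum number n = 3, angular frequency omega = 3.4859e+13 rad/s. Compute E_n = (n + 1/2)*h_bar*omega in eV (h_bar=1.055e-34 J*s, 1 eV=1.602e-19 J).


E = (n + 1/2) * h_bar * omega
= (3 + 0.5) * 1.055e-34 * 3.4859e+13
= 3.5 * 3.6776e-21
= 1.2872e-20 J
= 0.0803 eV

0.0803


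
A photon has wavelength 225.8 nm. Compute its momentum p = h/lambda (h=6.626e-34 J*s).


p = h / lambda
= 6.626e-34 / (225.8e-9)
= 6.626e-34 / 2.2580e-07
= 2.9345e-27 kg*m/s

2.9345e-27


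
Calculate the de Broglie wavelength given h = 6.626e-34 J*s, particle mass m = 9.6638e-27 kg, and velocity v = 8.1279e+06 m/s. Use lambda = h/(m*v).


lambda = h / (m * v)
= 6.626e-34 / (9.6638e-27 * 8.1279e+06)
= 6.626e-34 / 7.8546e-20
= 8.4358e-15 m

8.4358e-15


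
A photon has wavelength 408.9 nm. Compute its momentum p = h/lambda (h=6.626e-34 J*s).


p = h / lambda
= 6.626e-34 / (408.9e-9)
= 6.626e-34 / 4.0890e-07
= 1.6204e-27 kg*m/s

1.6204e-27


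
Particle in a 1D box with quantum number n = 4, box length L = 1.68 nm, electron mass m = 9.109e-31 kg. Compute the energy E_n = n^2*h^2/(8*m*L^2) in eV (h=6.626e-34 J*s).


E = n^2 * h^2 / (8 * m * L^2)
= 4^2 * (6.626e-34)^2 / (8 * 9.109e-31 * (1.68e-9)^2)
= 16 * 4.3904e-67 / (8 * 9.109e-31 * 2.8224e-18)
= 3.4154e-19 J
= 2.132 eV

2.132


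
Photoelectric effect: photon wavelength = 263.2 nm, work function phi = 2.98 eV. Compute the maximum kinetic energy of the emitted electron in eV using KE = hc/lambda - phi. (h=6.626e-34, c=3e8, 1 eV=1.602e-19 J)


E_photon = hc / lambda
= (6.626e-34)(3e8) / (263.2e-9)
= 7.5524e-19 J
= 4.7144 eV
KE = E_photon - phi
= 4.7144 - 2.98
= 1.7344 eV

1.7344


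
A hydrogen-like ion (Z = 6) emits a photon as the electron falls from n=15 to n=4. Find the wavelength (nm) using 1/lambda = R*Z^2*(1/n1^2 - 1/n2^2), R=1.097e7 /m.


1/lambda = R * Z^2 * (1/n1^2 - 1/n2^2)
= 1.097e7 * 6^2 * (1/4^2 - 1/15^2)
= 1.097e7 * 36 * (0.0625 - 0.004444)
= 2.2927e+07 /m
lambda = 1 / 2.2927e+07
= 43.6161 nm

43.6161


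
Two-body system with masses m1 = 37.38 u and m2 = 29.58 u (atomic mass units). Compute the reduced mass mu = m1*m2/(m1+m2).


mu = m1 * m2 / (m1 + m2)
= 37.38 * 29.58 / (37.38 + 29.58)
= 1105.7004 / 66.96
= 16.5128 u

16.5128


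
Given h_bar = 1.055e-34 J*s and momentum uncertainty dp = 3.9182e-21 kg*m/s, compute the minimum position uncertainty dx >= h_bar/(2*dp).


dx = h_bar / (2 * dp)
= 1.055e-34 / (2 * 3.9182e-21)
= 1.055e-34 / 7.8364e-21
= 1.3463e-14 m

1.3463e-14


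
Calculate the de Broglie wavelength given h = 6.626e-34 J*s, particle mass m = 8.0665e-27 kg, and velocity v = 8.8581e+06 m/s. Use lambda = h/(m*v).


lambda = h / (m * v)
= 6.626e-34 / (8.0665e-27 * 8.8581e+06)
= 6.626e-34 / 7.1454e-20
= 9.2731e-15 m

9.2731e-15


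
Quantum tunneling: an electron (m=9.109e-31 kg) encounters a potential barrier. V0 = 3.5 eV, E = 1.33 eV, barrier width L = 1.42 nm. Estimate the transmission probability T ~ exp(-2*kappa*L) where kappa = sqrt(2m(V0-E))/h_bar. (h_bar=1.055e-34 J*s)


V0 - E = 2.17 eV = 3.4763e-19 J
kappa = sqrt(2 * m * (V0-E)) / h_bar
= sqrt(2 * 9.109e-31 * 3.4763e-19) / 1.055e-34
= 7.5433e+09 /m
2*kappa*L = 2 * 7.5433e+09 * 1.42e-9
= 21.4229
T = exp(-21.4229) = 4.967893e-10

4.967893e-10


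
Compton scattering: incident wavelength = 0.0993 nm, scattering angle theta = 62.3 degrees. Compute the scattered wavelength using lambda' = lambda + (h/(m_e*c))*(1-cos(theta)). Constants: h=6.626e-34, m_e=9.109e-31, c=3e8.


Compton wavelength: h/(m_e*c) = 2.4247e-12 m
d_lambda = 2.4247e-12 * (1 - cos(62.3 deg))
= 2.4247e-12 * 0.535158
= 1.2976e-12 m = 0.001298 nm
lambda' = 0.0993 + 0.001298
= 0.100598 nm

0.100598
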